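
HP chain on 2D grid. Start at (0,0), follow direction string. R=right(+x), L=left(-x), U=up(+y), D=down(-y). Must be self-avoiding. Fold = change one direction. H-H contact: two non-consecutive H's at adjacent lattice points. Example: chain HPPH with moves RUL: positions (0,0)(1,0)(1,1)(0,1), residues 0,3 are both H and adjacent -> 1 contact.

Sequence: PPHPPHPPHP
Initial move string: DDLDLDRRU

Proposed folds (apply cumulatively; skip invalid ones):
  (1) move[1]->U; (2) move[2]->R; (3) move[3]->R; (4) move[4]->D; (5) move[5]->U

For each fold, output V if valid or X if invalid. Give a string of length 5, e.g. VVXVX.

Answer: XVXVX

Derivation:
Initial: DDLDLDRRU -> [(0, 0), (0, -1), (0, -2), (-1, -2), (-1, -3), (-2, -3), (-2, -4), (-1, -4), (0, -4), (0, -3)]
Fold 1: move[1]->U => DULDLDRRU INVALID (collision), skipped
Fold 2: move[2]->R => DDRDLDRRU VALID
Fold 3: move[3]->R => DDRRLDRRU INVALID (collision), skipped
Fold 4: move[4]->D => DDRDDDRRU VALID
Fold 5: move[5]->U => DDRDDURRU INVALID (collision), skipped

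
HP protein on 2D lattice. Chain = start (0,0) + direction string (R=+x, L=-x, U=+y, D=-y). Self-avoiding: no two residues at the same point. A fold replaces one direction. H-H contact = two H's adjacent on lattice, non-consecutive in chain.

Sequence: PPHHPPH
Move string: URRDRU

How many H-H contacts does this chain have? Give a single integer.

Answer: 1

Derivation:
Positions: [(0, 0), (0, 1), (1, 1), (2, 1), (2, 0), (3, 0), (3, 1)]
H-H contact: residue 3 @(2,1) - residue 6 @(3, 1)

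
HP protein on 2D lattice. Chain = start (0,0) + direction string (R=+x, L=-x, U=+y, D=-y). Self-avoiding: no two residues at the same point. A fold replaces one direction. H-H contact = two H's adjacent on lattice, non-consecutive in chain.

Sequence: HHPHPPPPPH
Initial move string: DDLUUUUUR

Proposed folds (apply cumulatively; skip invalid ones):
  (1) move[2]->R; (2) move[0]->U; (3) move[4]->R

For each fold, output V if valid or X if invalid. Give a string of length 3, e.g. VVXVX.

Initial: DDLUUUUUR -> [(0, 0), (0, -1), (0, -2), (-1, -2), (-1, -1), (-1, 0), (-1, 1), (-1, 2), (-1, 3), (0, 3)]
Fold 1: move[2]->R => DDRUUUUUR VALID
Fold 2: move[0]->U => UDRUUUUUR INVALID (collision), skipped
Fold 3: move[4]->R => DDRURUUUR VALID

Answer: VXV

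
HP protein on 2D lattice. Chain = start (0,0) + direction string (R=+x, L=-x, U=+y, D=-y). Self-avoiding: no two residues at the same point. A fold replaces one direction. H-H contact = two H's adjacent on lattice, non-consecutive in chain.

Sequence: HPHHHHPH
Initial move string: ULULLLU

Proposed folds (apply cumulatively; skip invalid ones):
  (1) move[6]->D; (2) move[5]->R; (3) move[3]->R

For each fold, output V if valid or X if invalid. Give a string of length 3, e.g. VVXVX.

Initial: ULULLLU -> [(0, 0), (0, 1), (-1, 1), (-1, 2), (-2, 2), (-3, 2), (-4, 2), (-4, 3)]
Fold 1: move[6]->D => ULULLLD VALID
Fold 2: move[5]->R => ULULLRD INVALID (collision), skipped
Fold 3: move[3]->R => ULURLLD INVALID (collision), skipped

Answer: VXX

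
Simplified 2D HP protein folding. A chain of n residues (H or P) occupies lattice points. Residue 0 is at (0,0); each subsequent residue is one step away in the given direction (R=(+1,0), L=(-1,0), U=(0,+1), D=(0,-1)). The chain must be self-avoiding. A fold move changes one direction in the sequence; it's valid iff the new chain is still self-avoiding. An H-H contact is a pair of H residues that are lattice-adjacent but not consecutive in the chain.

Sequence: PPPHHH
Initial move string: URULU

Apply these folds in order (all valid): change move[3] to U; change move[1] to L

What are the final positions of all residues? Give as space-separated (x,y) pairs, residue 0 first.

Initial moves: URULU
Fold: move[3]->U => URUUU (positions: [(0, 0), (0, 1), (1, 1), (1, 2), (1, 3), (1, 4)])
Fold: move[1]->L => ULUUU (positions: [(0, 0), (0, 1), (-1, 1), (-1, 2), (-1, 3), (-1, 4)])

Answer: (0,0) (0,1) (-1,1) (-1,2) (-1,3) (-1,4)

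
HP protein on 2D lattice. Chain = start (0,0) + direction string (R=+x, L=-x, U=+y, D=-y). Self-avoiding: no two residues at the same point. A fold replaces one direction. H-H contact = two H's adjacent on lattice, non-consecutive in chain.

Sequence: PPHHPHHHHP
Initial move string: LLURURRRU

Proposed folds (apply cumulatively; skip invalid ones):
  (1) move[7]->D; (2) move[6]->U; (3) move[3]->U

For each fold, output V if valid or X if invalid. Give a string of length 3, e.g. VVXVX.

Answer: XVV

Derivation:
Initial: LLURURRRU -> [(0, 0), (-1, 0), (-2, 0), (-2, 1), (-1, 1), (-1, 2), (0, 2), (1, 2), (2, 2), (2, 3)]
Fold 1: move[7]->D => LLURURRDU INVALID (collision), skipped
Fold 2: move[6]->U => LLURURURU VALID
Fold 3: move[3]->U => LLUUURURU VALID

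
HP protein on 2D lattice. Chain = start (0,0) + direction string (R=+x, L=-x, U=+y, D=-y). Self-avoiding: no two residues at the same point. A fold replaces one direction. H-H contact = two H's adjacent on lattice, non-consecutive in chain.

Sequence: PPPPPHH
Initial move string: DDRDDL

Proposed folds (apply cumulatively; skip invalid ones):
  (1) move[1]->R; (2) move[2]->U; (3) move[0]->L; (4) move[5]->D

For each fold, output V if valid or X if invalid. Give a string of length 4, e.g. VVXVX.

Initial: DDRDDL -> [(0, 0), (0, -1), (0, -2), (1, -2), (1, -3), (1, -4), (0, -4)]
Fold 1: move[1]->R => DRRDDL VALID
Fold 2: move[2]->U => DRUDDL INVALID (collision), skipped
Fold 3: move[0]->L => LRRDDL INVALID (collision), skipped
Fold 4: move[5]->D => DRRDDD VALID

Answer: VXXV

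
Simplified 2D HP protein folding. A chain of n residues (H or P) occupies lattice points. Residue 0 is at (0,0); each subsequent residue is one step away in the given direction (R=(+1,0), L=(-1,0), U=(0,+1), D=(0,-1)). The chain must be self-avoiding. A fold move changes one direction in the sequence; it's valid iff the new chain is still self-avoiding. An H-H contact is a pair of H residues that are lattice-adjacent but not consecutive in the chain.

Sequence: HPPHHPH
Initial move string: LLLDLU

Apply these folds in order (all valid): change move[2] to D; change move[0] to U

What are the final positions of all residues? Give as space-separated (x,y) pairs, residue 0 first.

Initial moves: LLLDLU
Fold: move[2]->D => LLDDLU (positions: [(0, 0), (-1, 0), (-2, 0), (-2, -1), (-2, -2), (-3, -2), (-3, -1)])
Fold: move[0]->U => ULDDLU (positions: [(0, 0), (0, 1), (-1, 1), (-1, 0), (-1, -1), (-2, -1), (-2, 0)])

Answer: (0,0) (0,1) (-1,1) (-1,0) (-1,-1) (-2,-1) (-2,0)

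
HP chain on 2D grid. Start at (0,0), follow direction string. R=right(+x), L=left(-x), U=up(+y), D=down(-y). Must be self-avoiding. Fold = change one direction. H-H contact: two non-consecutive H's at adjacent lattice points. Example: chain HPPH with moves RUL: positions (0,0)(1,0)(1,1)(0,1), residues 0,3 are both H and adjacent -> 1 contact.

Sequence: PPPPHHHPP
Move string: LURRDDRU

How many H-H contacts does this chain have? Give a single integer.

Positions: [(0, 0), (-1, 0), (-1, 1), (0, 1), (1, 1), (1, 0), (1, -1), (2, -1), (2, 0)]
No H-H contacts found.

Answer: 0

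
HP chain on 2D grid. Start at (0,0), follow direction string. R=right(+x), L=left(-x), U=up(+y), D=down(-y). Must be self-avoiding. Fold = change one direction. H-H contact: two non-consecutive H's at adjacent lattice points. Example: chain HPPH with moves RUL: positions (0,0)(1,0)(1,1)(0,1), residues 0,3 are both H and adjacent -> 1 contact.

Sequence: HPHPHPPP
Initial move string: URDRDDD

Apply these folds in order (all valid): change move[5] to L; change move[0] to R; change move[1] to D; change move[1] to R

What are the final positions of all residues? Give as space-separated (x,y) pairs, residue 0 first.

Initial moves: URDRDDD
Fold: move[5]->L => URDRDLD (positions: [(0, 0), (0, 1), (1, 1), (1, 0), (2, 0), (2, -1), (1, -1), (1, -2)])
Fold: move[0]->R => RRDRDLD (positions: [(0, 0), (1, 0), (2, 0), (2, -1), (3, -1), (3, -2), (2, -2), (2, -3)])
Fold: move[1]->D => RDDRDLD (positions: [(0, 0), (1, 0), (1, -1), (1, -2), (2, -2), (2, -3), (1, -3), (1, -4)])
Fold: move[1]->R => RRDRDLD (positions: [(0, 0), (1, 0), (2, 0), (2, -1), (3, -1), (3, -2), (2, -2), (2, -3)])

Answer: (0,0) (1,0) (2,0) (2,-1) (3,-1) (3,-2) (2,-2) (2,-3)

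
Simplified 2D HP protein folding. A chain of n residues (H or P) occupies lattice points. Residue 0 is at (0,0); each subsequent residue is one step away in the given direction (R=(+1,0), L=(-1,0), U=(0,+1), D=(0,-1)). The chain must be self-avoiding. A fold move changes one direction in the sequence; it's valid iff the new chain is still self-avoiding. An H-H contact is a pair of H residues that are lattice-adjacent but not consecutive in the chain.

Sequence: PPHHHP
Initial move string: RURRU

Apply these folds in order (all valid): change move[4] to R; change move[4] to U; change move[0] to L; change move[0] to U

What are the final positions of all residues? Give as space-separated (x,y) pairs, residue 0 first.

Initial moves: RURRU
Fold: move[4]->R => RURRR (positions: [(0, 0), (1, 0), (1, 1), (2, 1), (3, 1), (4, 1)])
Fold: move[4]->U => RURRU (positions: [(0, 0), (1, 0), (1, 1), (2, 1), (3, 1), (3, 2)])
Fold: move[0]->L => LURRU (positions: [(0, 0), (-1, 0), (-1, 1), (0, 1), (1, 1), (1, 2)])
Fold: move[0]->U => UURRU (positions: [(0, 0), (0, 1), (0, 2), (1, 2), (2, 2), (2, 3)])

Answer: (0,0) (0,1) (0,2) (1,2) (2,2) (2,3)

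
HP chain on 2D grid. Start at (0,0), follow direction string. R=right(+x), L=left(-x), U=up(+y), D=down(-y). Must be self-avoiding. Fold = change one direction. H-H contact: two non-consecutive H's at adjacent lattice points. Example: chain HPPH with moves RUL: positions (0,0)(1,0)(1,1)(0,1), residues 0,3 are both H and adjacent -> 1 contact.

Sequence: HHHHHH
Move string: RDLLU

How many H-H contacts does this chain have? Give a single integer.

Answer: 2

Derivation:
Positions: [(0, 0), (1, 0), (1, -1), (0, -1), (-1, -1), (-1, 0)]
H-H contact: residue 0 @(0,0) - residue 5 @(-1, 0)
H-H contact: residue 0 @(0,0) - residue 3 @(0, -1)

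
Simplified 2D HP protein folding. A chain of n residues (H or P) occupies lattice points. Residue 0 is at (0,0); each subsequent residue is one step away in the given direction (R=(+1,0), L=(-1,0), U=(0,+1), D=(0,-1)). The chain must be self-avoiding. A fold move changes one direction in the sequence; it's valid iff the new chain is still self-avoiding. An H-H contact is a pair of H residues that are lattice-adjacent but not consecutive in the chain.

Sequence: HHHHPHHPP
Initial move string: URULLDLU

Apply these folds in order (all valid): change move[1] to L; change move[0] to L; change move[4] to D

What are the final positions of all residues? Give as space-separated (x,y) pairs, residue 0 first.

Answer: (0,0) (-1,0) (-2,0) (-2,1) (-3,1) (-3,0) (-3,-1) (-4,-1) (-4,0)

Derivation:
Initial moves: URULLDLU
Fold: move[1]->L => ULULLDLU (positions: [(0, 0), (0, 1), (-1, 1), (-1, 2), (-2, 2), (-3, 2), (-3, 1), (-4, 1), (-4, 2)])
Fold: move[0]->L => LLULLDLU (positions: [(0, 0), (-1, 0), (-2, 0), (-2, 1), (-3, 1), (-4, 1), (-4, 0), (-5, 0), (-5, 1)])
Fold: move[4]->D => LLULDDLU (positions: [(0, 0), (-1, 0), (-2, 0), (-2, 1), (-3, 1), (-3, 0), (-3, -1), (-4, -1), (-4, 0)])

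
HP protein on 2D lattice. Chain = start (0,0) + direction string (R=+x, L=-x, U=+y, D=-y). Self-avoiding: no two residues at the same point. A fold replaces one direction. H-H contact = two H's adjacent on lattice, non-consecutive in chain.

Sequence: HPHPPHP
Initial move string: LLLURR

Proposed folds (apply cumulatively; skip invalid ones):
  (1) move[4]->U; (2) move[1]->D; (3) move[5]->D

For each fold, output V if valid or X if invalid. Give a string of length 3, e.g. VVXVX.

Initial: LLLURR -> [(0, 0), (-1, 0), (-2, 0), (-3, 0), (-3, 1), (-2, 1), (-1, 1)]
Fold 1: move[4]->U => LLLUUR VALID
Fold 2: move[1]->D => LDLUUR VALID
Fold 3: move[5]->D => LDLUUD INVALID (collision), skipped

Answer: VVX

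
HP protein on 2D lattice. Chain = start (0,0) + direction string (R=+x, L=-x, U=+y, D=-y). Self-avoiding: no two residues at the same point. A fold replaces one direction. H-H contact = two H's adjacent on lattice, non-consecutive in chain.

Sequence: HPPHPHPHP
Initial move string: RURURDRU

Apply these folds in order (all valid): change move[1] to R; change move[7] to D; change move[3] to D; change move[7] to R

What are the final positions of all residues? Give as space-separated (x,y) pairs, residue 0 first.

Initial moves: RURURDRU
Fold: move[1]->R => RRRURDRU (positions: [(0, 0), (1, 0), (2, 0), (3, 0), (3, 1), (4, 1), (4, 0), (5, 0), (5, 1)])
Fold: move[7]->D => RRRURDRD (positions: [(0, 0), (1, 0), (2, 0), (3, 0), (3, 1), (4, 1), (4, 0), (5, 0), (5, -1)])
Fold: move[3]->D => RRRDRDRD (positions: [(0, 0), (1, 0), (2, 0), (3, 0), (3, -1), (4, -1), (4, -2), (5, -2), (5, -3)])
Fold: move[7]->R => RRRDRDRR (positions: [(0, 0), (1, 0), (2, 0), (3, 0), (3, -1), (4, -1), (4, -2), (5, -2), (6, -2)])

Answer: (0,0) (1,0) (2,0) (3,0) (3,-1) (4,-1) (4,-2) (5,-2) (6,-2)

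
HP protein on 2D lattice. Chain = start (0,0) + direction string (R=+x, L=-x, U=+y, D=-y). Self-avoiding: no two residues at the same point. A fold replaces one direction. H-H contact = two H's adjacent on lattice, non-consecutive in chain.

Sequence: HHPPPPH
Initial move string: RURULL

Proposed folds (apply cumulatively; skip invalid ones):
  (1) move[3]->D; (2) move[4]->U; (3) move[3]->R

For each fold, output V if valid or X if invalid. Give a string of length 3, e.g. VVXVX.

Initial: RURULL -> [(0, 0), (1, 0), (1, 1), (2, 1), (2, 2), (1, 2), (0, 2)]
Fold 1: move[3]->D => RURDLL INVALID (collision), skipped
Fold 2: move[4]->U => RURUUL VALID
Fold 3: move[3]->R => RURRUL VALID

Answer: XVV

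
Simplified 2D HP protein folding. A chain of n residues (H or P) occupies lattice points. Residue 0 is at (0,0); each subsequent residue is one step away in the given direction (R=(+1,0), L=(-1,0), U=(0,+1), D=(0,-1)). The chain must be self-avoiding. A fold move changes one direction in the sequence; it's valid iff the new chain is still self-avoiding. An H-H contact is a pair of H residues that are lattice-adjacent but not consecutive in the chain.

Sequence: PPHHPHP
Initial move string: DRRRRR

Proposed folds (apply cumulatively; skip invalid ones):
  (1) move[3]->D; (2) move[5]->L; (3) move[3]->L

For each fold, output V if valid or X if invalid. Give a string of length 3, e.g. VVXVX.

Initial: DRRRRR -> [(0, 0), (0, -1), (1, -1), (2, -1), (3, -1), (4, -1), (5, -1)]
Fold 1: move[3]->D => DRRDRR VALID
Fold 2: move[5]->L => DRRDRL INVALID (collision), skipped
Fold 3: move[3]->L => DRRLRR INVALID (collision), skipped

Answer: VXX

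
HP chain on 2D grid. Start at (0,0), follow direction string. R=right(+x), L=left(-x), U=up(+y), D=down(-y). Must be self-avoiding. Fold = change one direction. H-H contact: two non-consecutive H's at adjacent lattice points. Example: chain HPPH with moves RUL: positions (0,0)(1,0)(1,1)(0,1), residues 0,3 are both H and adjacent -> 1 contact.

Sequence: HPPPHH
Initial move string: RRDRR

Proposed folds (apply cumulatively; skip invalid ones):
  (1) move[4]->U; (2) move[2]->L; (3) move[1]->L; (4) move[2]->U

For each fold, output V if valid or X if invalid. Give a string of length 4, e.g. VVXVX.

Answer: VXXV

Derivation:
Initial: RRDRR -> [(0, 0), (1, 0), (2, 0), (2, -1), (3, -1), (4, -1)]
Fold 1: move[4]->U => RRDRU VALID
Fold 2: move[2]->L => RRLRU INVALID (collision), skipped
Fold 3: move[1]->L => RLDRU INVALID (collision), skipped
Fold 4: move[2]->U => RRURU VALID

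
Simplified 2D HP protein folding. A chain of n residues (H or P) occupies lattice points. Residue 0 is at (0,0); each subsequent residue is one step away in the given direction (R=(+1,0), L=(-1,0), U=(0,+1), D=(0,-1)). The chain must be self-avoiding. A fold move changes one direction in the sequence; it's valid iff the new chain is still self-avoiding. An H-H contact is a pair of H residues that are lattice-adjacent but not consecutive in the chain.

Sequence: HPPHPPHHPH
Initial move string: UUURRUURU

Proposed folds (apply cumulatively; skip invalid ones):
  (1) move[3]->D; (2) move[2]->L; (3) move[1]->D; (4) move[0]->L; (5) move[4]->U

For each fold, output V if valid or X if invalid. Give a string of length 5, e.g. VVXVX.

Answer: XXXVV

Derivation:
Initial: UUURRUURU -> [(0, 0), (0, 1), (0, 2), (0, 3), (1, 3), (2, 3), (2, 4), (2, 5), (3, 5), (3, 6)]
Fold 1: move[3]->D => UUUDRUURU INVALID (collision), skipped
Fold 2: move[2]->L => UULRRUURU INVALID (collision), skipped
Fold 3: move[1]->D => UDURRUURU INVALID (collision), skipped
Fold 4: move[0]->L => LUURRUURU VALID
Fold 5: move[4]->U => LUURUUURU VALID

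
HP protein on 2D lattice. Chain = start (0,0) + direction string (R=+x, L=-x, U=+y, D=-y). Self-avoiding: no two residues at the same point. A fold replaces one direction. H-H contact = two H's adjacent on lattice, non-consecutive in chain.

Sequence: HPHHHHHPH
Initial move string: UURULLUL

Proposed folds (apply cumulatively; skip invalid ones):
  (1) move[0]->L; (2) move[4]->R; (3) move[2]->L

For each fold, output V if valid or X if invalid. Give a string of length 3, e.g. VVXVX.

Initial: UURULLUL -> [(0, 0), (0, 1), (0, 2), (1, 2), (1, 3), (0, 3), (-1, 3), (-1, 4), (-2, 4)]
Fold 1: move[0]->L => LURULLUL VALID
Fold 2: move[4]->R => LURURLUL INVALID (collision), skipped
Fold 3: move[2]->L => LULULLUL VALID

Answer: VXV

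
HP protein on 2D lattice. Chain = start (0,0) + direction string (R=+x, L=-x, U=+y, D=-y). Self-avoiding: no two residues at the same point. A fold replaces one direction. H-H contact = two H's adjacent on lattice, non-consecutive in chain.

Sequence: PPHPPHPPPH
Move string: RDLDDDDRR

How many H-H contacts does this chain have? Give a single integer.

Positions: [(0, 0), (1, 0), (1, -1), (0, -1), (0, -2), (0, -3), (0, -4), (0, -5), (1, -5), (2, -5)]
No H-H contacts found.

Answer: 0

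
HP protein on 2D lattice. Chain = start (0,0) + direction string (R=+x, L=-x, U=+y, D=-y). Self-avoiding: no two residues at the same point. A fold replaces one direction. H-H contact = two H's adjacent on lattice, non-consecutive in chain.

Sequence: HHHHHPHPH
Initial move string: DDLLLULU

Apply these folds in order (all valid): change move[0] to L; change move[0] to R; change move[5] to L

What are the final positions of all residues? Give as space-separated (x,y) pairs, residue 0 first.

Answer: (0,0) (1,0) (1,-1) (0,-1) (-1,-1) (-2,-1) (-3,-1) (-4,-1) (-4,0)

Derivation:
Initial moves: DDLLLULU
Fold: move[0]->L => LDLLLULU (positions: [(0, 0), (-1, 0), (-1, -1), (-2, -1), (-3, -1), (-4, -1), (-4, 0), (-5, 0), (-5, 1)])
Fold: move[0]->R => RDLLLULU (positions: [(0, 0), (1, 0), (1, -1), (0, -1), (-1, -1), (-2, -1), (-2, 0), (-3, 0), (-3, 1)])
Fold: move[5]->L => RDLLLLLU (positions: [(0, 0), (1, 0), (1, -1), (0, -1), (-1, -1), (-2, -1), (-3, -1), (-4, -1), (-4, 0)])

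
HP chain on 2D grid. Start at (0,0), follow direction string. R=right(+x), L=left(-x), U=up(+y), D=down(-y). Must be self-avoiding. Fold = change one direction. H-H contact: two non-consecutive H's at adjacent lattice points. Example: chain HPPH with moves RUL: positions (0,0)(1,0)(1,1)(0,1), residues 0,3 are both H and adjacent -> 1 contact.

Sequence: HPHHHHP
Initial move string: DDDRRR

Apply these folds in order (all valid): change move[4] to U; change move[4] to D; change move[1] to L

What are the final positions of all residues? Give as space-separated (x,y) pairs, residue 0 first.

Answer: (0,0) (0,-1) (-1,-1) (-1,-2) (0,-2) (0,-3) (1,-3)

Derivation:
Initial moves: DDDRRR
Fold: move[4]->U => DDDRUR (positions: [(0, 0), (0, -1), (0, -2), (0, -3), (1, -3), (1, -2), (2, -2)])
Fold: move[4]->D => DDDRDR (positions: [(0, 0), (0, -1), (0, -2), (0, -3), (1, -3), (1, -4), (2, -4)])
Fold: move[1]->L => DLDRDR (positions: [(0, 0), (0, -1), (-1, -1), (-1, -2), (0, -2), (0, -3), (1, -3)])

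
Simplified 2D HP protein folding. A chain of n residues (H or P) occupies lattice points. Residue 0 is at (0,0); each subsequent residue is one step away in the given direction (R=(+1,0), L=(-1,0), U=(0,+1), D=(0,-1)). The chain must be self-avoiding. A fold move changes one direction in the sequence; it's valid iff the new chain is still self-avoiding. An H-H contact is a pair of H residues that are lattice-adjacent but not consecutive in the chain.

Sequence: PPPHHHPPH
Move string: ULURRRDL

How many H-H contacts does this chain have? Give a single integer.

Positions: [(0, 0), (0, 1), (-1, 1), (-1, 2), (0, 2), (1, 2), (2, 2), (2, 1), (1, 1)]
H-H contact: residue 5 @(1,2) - residue 8 @(1, 1)

Answer: 1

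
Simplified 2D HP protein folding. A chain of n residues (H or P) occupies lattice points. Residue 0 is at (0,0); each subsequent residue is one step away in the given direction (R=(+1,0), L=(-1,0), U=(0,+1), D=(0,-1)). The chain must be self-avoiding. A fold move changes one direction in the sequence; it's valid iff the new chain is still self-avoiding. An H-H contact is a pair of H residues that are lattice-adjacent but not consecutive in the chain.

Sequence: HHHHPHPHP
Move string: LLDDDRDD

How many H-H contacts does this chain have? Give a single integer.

Positions: [(0, 0), (-1, 0), (-2, 0), (-2, -1), (-2, -2), (-2, -3), (-1, -3), (-1, -4), (-1, -5)]
No H-H contacts found.

Answer: 0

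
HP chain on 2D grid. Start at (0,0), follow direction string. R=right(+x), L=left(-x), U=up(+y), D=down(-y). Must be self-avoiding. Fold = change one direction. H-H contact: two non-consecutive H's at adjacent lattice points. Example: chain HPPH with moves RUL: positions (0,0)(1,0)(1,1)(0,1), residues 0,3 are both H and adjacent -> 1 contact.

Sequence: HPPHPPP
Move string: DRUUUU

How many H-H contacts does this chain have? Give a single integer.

Positions: [(0, 0), (0, -1), (1, -1), (1, 0), (1, 1), (1, 2), (1, 3)]
H-H contact: residue 0 @(0,0) - residue 3 @(1, 0)

Answer: 1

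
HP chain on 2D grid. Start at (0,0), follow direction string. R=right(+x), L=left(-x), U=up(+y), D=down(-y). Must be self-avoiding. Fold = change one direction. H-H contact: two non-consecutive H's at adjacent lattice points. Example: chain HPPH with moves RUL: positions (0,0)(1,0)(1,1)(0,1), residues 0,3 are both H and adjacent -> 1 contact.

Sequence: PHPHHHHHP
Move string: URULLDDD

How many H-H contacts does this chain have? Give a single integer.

Answer: 2

Derivation:
Positions: [(0, 0), (0, 1), (1, 1), (1, 2), (0, 2), (-1, 2), (-1, 1), (-1, 0), (-1, -1)]
H-H contact: residue 1 @(0,1) - residue 6 @(-1, 1)
H-H contact: residue 1 @(0,1) - residue 4 @(0, 2)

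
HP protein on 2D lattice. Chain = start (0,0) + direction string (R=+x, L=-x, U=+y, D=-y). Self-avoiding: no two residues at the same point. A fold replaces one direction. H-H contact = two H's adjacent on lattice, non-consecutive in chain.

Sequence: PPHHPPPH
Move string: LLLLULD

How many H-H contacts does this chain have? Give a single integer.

Positions: [(0, 0), (-1, 0), (-2, 0), (-3, 0), (-4, 0), (-4, 1), (-5, 1), (-5, 0)]
No H-H contacts found.

Answer: 0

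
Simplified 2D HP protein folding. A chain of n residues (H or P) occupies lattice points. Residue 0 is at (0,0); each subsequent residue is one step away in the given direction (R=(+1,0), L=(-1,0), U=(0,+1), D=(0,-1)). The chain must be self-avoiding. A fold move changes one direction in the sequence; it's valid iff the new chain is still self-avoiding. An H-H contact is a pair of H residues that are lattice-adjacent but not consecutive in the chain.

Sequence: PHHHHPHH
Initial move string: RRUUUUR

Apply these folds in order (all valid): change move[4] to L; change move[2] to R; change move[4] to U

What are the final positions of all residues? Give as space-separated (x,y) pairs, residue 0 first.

Answer: (0,0) (1,0) (2,0) (3,0) (3,1) (3,2) (3,3) (4,3)

Derivation:
Initial moves: RRUUUUR
Fold: move[4]->L => RRUULUR (positions: [(0, 0), (1, 0), (2, 0), (2, 1), (2, 2), (1, 2), (1, 3), (2, 3)])
Fold: move[2]->R => RRRULUR (positions: [(0, 0), (1, 0), (2, 0), (3, 0), (3, 1), (2, 1), (2, 2), (3, 2)])
Fold: move[4]->U => RRRUUUR (positions: [(0, 0), (1, 0), (2, 0), (3, 0), (3, 1), (3, 2), (3, 3), (4, 3)])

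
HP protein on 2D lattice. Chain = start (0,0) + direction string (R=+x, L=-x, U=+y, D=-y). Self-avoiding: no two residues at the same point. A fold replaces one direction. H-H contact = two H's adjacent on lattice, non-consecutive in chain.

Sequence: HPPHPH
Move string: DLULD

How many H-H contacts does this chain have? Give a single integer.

Answer: 1

Derivation:
Positions: [(0, 0), (0, -1), (-1, -1), (-1, 0), (-2, 0), (-2, -1)]
H-H contact: residue 0 @(0,0) - residue 3 @(-1, 0)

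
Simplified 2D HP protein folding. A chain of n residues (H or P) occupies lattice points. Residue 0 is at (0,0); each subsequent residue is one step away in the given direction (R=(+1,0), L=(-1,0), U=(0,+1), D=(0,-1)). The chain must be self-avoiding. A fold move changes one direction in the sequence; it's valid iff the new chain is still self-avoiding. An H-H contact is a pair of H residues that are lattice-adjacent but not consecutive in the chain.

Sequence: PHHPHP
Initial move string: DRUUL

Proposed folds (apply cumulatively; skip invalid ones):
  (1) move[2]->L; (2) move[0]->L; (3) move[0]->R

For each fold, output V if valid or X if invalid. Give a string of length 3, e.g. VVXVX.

Initial: DRUUL -> [(0, 0), (0, -1), (1, -1), (1, 0), (1, 1), (0, 1)]
Fold 1: move[2]->L => DRLUL INVALID (collision), skipped
Fold 2: move[0]->L => LRUUL INVALID (collision), skipped
Fold 3: move[0]->R => RRUUL VALID

Answer: XXV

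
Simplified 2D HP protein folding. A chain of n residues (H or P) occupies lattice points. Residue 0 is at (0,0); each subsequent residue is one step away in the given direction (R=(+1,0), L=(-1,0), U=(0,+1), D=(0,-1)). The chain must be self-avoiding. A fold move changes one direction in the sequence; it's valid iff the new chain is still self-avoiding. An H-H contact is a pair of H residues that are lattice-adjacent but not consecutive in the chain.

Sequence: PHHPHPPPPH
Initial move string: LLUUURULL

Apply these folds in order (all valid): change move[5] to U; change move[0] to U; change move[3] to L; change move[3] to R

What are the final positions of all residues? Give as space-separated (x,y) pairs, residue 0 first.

Answer: (0,0) (0,1) (-1,1) (-1,2) (0,2) (0,3) (0,4) (0,5) (-1,5) (-2,5)

Derivation:
Initial moves: LLUUURULL
Fold: move[5]->U => LLUUUUULL (positions: [(0, 0), (-1, 0), (-2, 0), (-2, 1), (-2, 2), (-2, 3), (-2, 4), (-2, 5), (-3, 5), (-4, 5)])
Fold: move[0]->U => ULUUUUULL (positions: [(0, 0), (0, 1), (-1, 1), (-1, 2), (-1, 3), (-1, 4), (-1, 5), (-1, 6), (-2, 6), (-3, 6)])
Fold: move[3]->L => ULULUUULL (positions: [(0, 0), (0, 1), (-1, 1), (-1, 2), (-2, 2), (-2, 3), (-2, 4), (-2, 5), (-3, 5), (-4, 5)])
Fold: move[3]->R => ULURUUULL (positions: [(0, 0), (0, 1), (-1, 1), (-1, 2), (0, 2), (0, 3), (0, 4), (0, 5), (-1, 5), (-2, 5)])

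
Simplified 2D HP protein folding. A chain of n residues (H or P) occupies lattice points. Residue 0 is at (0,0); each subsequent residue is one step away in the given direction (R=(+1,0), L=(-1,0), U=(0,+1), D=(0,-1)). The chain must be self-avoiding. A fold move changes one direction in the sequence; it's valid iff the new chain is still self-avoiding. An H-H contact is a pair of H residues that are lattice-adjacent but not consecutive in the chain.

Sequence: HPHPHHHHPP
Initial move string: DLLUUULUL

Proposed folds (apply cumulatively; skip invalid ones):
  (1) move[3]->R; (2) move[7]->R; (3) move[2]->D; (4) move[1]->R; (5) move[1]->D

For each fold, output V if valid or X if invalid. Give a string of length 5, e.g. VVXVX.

Initial: DLLUUULUL -> [(0, 0), (0, -1), (-1, -1), (-2, -1), (-2, 0), (-2, 1), (-2, 2), (-3, 2), (-3, 3), (-4, 3)]
Fold 1: move[3]->R => DLLRUULUL INVALID (collision), skipped
Fold 2: move[7]->R => DLLUUULRL INVALID (collision), skipped
Fold 3: move[2]->D => DLDUUULUL INVALID (collision), skipped
Fold 4: move[1]->R => DRLUUULUL INVALID (collision), skipped
Fold 5: move[1]->D => DDLUUULUL VALID

Answer: XXXXV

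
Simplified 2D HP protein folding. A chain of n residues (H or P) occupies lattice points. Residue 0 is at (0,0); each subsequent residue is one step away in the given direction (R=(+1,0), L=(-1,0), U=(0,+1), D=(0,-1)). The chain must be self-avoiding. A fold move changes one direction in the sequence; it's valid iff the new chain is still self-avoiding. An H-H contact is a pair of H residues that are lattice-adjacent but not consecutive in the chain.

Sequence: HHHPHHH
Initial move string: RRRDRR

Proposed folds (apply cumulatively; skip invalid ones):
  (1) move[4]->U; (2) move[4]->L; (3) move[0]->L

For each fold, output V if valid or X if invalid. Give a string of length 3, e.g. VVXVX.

Initial: RRRDRR -> [(0, 0), (1, 0), (2, 0), (3, 0), (3, -1), (4, -1), (5, -1)]
Fold 1: move[4]->U => RRRDUR INVALID (collision), skipped
Fold 2: move[4]->L => RRRDLR INVALID (collision), skipped
Fold 3: move[0]->L => LRRDRR INVALID (collision), skipped

Answer: XXX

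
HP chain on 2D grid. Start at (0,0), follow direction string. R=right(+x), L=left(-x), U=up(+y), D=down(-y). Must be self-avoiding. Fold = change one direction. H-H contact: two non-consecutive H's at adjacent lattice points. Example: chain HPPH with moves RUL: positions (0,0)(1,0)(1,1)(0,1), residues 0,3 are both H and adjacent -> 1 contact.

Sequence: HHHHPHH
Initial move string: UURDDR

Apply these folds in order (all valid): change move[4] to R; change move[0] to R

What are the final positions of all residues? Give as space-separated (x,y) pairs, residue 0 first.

Initial moves: UURDDR
Fold: move[4]->R => UURDRR (positions: [(0, 0), (0, 1), (0, 2), (1, 2), (1, 1), (2, 1), (3, 1)])
Fold: move[0]->R => RURDRR (positions: [(0, 0), (1, 0), (1, 1), (2, 1), (2, 0), (3, 0), (4, 0)])

Answer: (0,0) (1,0) (1,1) (2,1) (2,0) (3,0) (4,0)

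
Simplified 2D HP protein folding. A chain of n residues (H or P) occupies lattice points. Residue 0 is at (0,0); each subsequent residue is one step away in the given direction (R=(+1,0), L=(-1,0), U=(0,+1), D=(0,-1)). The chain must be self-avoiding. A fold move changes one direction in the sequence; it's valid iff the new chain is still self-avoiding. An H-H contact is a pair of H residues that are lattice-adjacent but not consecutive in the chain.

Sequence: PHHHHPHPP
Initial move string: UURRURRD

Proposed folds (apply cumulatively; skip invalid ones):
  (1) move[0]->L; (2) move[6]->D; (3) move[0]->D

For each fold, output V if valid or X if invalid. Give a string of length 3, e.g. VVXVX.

Initial: UURRURRD -> [(0, 0), (0, 1), (0, 2), (1, 2), (2, 2), (2, 3), (3, 3), (4, 3), (4, 2)]
Fold 1: move[0]->L => LURRURRD VALID
Fold 2: move[6]->D => LURRURDD VALID
Fold 3: move[0]->D => DURRURDD INVALID (collision), skipped

Answer: VVX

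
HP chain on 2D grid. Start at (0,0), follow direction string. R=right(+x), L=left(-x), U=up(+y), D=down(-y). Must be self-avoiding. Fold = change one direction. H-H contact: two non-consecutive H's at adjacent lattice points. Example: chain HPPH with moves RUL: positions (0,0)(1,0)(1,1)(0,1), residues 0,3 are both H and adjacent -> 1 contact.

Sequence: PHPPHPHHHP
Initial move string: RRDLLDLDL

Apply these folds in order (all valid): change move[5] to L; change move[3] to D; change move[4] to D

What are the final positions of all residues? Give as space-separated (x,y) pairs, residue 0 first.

Answer: (0,0) (1,0) (2,0) (2,-1) (2,-2) (2,-3) (1,-3) (0,-3) (0,-4) (-1,-4)

Derivation:
Initial moves: RRDLLDLDL
Fold: move[5]->L => RRDLLLLDL (positions: [(0, 0), (1, 0), (2, 0), (2, -1), (1, -1), (0, -1), (-1, -1), (-2, -1), (-2, -2), (-3, -2)])
Fold: move[3]->D => RRDDLLLDL (positions: [(0, 0), (1, 0), (2, 0), (2, -1), (2, -2), (1, -2), (0, -2), (-1, -2), (-1, -3), (-2, -3)])
Fold: move[4]->D => RRDDDLLDL (positions: [(0, 0), (1, 0), (2, 0), (2, -1), (2, -2), (2, -3), (1, -3), (0, -3), (0, -4), (-1, -4)])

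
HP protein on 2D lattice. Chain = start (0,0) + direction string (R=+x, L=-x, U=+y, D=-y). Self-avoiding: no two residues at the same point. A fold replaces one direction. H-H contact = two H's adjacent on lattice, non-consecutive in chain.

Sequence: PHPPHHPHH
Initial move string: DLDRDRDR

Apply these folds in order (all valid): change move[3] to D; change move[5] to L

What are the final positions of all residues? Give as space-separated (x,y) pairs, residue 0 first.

Answer: (0,0) (0,-1) (-1,-1) (-1,-2) (-1,-3) (-1,-4) (-2,-4) (-2,-5) (-1,-5)

Derivation:
Initial moves: DLDRDRDR
Fold: move[3]->D => DLDDDRDR (positions: [(0, 0), (0, -1), (-1, -1), (-1, -2), (-1, -3), (-1, -4), (0, -4), (0, -5), (1, -5)])
Fold: move[5]->L => DLDDDLDR (positions: [(0, 0), (0, -1), (-1, -1), (-1, -2), (-1, -3), (-1, -4), (-2, -4), (-2, -5), (-1, -5)])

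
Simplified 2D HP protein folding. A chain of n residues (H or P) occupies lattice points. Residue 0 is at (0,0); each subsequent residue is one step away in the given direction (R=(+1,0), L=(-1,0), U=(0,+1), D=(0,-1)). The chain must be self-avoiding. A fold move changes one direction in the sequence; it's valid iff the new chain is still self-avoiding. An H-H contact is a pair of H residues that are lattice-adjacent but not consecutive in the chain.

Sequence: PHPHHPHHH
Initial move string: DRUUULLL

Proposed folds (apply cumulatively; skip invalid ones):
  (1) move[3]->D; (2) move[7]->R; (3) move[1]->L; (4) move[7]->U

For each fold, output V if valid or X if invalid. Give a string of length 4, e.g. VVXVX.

Answer: XXVV

Derivation:
Initial: DRUUULLL -> [(0, 0), (0, -1), (1, -1), (1, 0), (1, 1), (1, 2), (0, 2), (-1, 2), (-2, 2)]
Fold 1: move[3]->D => DRUDULLL INVALID (collision), skipped
Fold 2: move[7]->R => DRUUULLR INVALID (collision), skipped
Fold 3: move[1]->L => DLUUULLL VALID
Fold 4: move[7]->U => DLUUULLU VALID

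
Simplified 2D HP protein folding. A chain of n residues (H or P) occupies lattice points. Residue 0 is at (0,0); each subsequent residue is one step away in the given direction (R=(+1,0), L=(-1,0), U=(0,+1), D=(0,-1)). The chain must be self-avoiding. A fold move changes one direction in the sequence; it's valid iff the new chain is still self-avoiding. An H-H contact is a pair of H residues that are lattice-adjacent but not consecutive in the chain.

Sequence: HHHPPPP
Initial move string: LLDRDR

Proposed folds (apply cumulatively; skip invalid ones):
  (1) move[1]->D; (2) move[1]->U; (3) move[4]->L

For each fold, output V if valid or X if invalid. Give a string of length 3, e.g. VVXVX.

Initial: LLDRDR -> [(0, 0), (-1, 0), (-2, 0), (-2, -1), (-1, -1), (-1, -2), (0, -2)]
Fold 1: move[1]->D => LDDRDR VALID
Fold 2: move[1]->U => LUDRDR INVALID (collision), skipped
Fold 3: move[4]->L => LDDRLR INVALID (collision), skipped

Answer: VXX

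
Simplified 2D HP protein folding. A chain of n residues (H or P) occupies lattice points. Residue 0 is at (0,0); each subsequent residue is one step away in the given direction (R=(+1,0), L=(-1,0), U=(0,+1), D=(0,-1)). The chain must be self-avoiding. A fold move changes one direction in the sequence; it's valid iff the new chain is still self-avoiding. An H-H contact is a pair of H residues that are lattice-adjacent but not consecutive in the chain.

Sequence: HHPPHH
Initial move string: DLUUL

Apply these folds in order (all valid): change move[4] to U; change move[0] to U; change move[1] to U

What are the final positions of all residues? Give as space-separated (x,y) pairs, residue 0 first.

Answer: (0,0) (0,1) (0,2) (0,3) (0,4) (0,5)

Derivation:
Initial moves: DLUUL
Fold: move[4]->U => DLUUU (positions: [(0, 0), (0, -1), (-1, -1), (-1, 0), (-1, 1), (-1, 2)])
Fold: move[0]->U => ULUUU (positions: [(0, 0), (0, 1), (-1, 1), (-1, 2), (-1, 3), (-1, 4)])
Fold: move[1]->U => UUUUU (positions: [(0, 0), (0, 1), (0, 2), (0, 3), (0, 4), (0, 5)])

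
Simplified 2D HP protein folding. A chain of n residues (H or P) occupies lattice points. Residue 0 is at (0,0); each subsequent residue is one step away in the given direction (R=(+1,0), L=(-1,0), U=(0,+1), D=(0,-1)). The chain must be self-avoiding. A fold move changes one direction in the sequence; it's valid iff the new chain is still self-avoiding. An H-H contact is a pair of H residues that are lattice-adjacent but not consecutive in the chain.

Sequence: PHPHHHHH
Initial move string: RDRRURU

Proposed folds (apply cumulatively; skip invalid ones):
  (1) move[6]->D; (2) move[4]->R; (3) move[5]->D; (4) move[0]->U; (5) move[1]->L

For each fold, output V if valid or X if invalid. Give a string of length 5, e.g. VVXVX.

Answer: VVVXX

Derivation:
Initial: RDRRURU -> [(0, 0), (1, 0), (1, -1), (2, -1), (3, -1), (3, 0), (4, 0), (4, 1)]
Fold 1: move[6]->D => RDRRURD VALID
Fold 2: move[4]->R => RDRRRRD VALID
Fold 3: move[5]->D => RDRRRDD VALID
Fold 4: move[0]->U => UDRRRDD INVALID (collision), skipped
Fold 5: move[1]->L => RLRRRDD INVALID (collision), skipped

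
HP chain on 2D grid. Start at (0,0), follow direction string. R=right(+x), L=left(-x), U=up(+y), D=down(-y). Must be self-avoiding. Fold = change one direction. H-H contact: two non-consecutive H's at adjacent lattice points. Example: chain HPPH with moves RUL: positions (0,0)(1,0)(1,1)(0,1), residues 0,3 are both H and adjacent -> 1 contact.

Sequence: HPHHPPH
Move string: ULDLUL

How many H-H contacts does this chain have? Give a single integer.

Positions: [(0, 0), (0, 1), (-1, 1), (-1, 0), (-2, 0), (-2, 1), (-3, 1)]
H-H contact: residue 0 @(0,0) - residue 3 @(-1, 0)

Answer: 1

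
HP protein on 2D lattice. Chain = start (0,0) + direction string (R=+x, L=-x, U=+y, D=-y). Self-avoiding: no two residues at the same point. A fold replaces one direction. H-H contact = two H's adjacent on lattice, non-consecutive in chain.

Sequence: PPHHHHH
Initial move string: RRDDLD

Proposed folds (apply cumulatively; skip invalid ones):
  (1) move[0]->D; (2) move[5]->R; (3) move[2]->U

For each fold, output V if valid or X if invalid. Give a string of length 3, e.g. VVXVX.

Answer: VXX

Derivation:
Initial: RRDDLD -> [(0, 0), (1, 0), (2, 0), (2, -1), (2, -2), (1, -2), (1, -3)]
Fold 1: move[0]->D => DRDDLD VALID
Fold 2: move[5]->R => DRDDLR INVALID (collision), skipped
Fold 3: move[2]->U => DRUDLD INVALID (collision), skipped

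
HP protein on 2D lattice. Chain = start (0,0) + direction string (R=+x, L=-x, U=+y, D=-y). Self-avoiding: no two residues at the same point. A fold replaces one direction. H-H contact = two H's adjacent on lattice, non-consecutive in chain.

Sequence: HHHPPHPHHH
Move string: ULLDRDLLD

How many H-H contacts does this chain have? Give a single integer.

Answer: 2

Derivation:
Positions: [(0, 0), (0, 1), (-1, 1), (-2, 1), (-2, 0), (-1, 0), (-1, -1), (-2, -1), (-3, -1), (-3, -2)]
H-H contact: residue 0 @(0,0) - residue 5 @(-1, 0)
H-H contact: residue 2 @(-1,1) - residue 5 @(-1, 0)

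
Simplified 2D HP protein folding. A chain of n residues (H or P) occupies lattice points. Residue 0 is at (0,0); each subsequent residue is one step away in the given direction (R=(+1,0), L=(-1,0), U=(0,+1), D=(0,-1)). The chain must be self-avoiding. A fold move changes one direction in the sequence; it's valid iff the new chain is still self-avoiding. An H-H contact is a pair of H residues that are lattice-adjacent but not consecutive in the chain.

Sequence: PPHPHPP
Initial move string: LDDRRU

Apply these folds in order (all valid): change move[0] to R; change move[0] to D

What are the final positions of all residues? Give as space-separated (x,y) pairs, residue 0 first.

Answer: (0,0) (0,-1) (0,-2) (0,-3) (1,-3) (2,-3) (2,-2)

Derivation:
Initial moves: LDDRRU
Fold: move[0]->R => RDDRRU (positions: [(0, 0), (1, 0), (1, -1), (1, -2), (2, -2), (3, -2), (3, -1)])
Fold: move[0]->D => DDDRRU (positions: [(0, 0), (0, -1), (0, -2), (0, -3), (1, -3), (2, -3), (2, -2)])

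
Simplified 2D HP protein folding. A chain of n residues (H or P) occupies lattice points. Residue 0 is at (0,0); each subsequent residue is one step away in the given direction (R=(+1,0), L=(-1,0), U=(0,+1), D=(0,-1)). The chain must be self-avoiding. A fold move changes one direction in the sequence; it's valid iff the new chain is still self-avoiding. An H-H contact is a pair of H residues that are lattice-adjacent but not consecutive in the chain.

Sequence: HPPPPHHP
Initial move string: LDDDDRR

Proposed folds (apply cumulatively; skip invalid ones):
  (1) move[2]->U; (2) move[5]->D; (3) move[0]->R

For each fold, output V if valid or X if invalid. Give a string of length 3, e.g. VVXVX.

Answer: XVV

Derivation:
Initial: LDDDDRR -> [(0, 0), (-1, 0), (-1, -1), (-1, -2), (-1, -3), (-1, -4), (0, -4), (1, -4)]
Fold 1: move[2]->U => LDUDDRR INVALID (collision), skipped
Fold 2: move[5]->D => LDDDDDR VALID
Fold 3: move[0]->R => RDDDDDR VALID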